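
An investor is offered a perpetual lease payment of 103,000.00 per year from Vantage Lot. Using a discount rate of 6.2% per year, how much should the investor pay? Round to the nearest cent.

Level perpetuity: PV = C / r = 103,000.00 / 0.062 = 1,661,290.32

1661290.32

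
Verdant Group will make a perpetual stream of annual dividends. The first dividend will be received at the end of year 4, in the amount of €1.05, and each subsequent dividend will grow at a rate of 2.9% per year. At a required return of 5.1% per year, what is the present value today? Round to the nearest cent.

Value at end of year 3: C₁ / (r − g) = €1.05 / (0.051 − 0.029) = €47.7273
Discount to today: PV = €47.7273 / (1 + 0.051)^3 = €47.7273 / 1.160936 = €41.11

€41.11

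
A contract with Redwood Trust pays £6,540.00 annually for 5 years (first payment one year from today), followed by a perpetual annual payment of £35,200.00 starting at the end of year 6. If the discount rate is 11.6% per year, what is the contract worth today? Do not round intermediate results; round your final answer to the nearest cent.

PV of 5-year annuity: £6,540.00 × [1 − (1+0.116)^−5] / 0.116 = 23810.73316
Perpetuity value at year 5: £35,200.00 / 0.116 = 303448.27586
PV of perpetuity: 303448.27586 / (1+0.116)^5 = 175292.64785
Total PV = 23810.73316 + 175292.64785 = 199103.38101

£199103.38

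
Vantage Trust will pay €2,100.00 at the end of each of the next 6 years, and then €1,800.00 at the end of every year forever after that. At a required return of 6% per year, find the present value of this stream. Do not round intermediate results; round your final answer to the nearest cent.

€31475.20

PV of 6-year annuity: €2,100.00 × [1 − (1+0.06)^−6] / 0.06 = 10326.38108
Perpetuity value at year 6: €1,800.00 / 0.06 = 30000.00000
PV of perpetuity: 30000.00000 / (1+0.06)^6 = 21148.81621
Total PV = 10326.38108 + 21148.81621 = 31475.19730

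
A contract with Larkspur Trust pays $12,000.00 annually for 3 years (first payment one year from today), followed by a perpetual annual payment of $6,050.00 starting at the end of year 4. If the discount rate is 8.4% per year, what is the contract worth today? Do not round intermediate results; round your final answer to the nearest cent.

$87247.53

PV of 3-year annuity: $12,000.00 × [1 − (1+0.084)^−3] / 0.084 = 30703.31176
Perpetuity value at year 3: $6,050.00 / 0.084 = 72023.80952
PV of perpetuity: 72023.80952 / (1+0.084)^3 = 56544.22318
Total PV = 30703.31176 + 56544.22318 = 87247.53494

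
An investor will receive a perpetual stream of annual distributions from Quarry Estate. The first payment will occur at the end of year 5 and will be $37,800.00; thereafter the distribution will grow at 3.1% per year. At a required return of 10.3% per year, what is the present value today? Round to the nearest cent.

Value at end of year 4: C₁ / (r − g) = $37,800.00 / (0.103 − 0.031) = $525,000.0000
Discount to today: PV = $525,000.0000 / (1 + 0.103)^4 = $525,000.0000 / 1.480137 = $354,696.79

$354696.79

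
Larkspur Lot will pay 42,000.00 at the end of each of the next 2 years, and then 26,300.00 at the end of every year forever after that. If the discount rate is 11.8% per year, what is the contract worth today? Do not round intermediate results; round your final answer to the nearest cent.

249485.05

PV of 2-year annuity: 42,000.00 × [1 − (1+0.118)^−2] / 0.118 = 71169.12708
Perpetuity value at year 2: 26,300.00 / 0.118 = 222881.35593
PV of perpetuity: 222881.35593 / (1+0.118)^2 = 178315.92635
Total PV = 71169.12708 + 178315.92635 = 249485.05344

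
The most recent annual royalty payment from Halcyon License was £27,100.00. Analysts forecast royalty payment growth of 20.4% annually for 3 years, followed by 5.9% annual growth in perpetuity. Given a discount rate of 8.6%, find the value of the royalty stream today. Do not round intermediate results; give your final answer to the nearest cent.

D_1 = 32628.40000
D_2 = 39284.59360
D_3 = 47298.65069
Terminal value at year 3: TV = D_3×(1+g_2)/(r−g_2) = 50089.27109/0.027 = 1855158.18835
P_0 = D_1/(1+r)^1 + D_2/(1+r)^2 + D_3/(1+r)^3 + TV/(1+r)^3
    = 30044.56722 + 33309.07821 + 36928.29665 + 1448409.85743 = 1548691.79951

£1548691.80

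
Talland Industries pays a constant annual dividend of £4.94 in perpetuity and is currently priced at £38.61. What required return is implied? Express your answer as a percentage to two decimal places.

P = C/r ⇒ r = C/P = £4.94/£38.61 = 0.127946

12.79%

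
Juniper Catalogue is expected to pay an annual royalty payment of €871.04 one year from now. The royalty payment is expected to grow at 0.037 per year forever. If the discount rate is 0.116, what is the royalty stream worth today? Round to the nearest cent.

Growing perpetuity: P = D₁ / (r − g) = €871.0400 / (0.116 − 0.037) = €11,025.82

€11025.82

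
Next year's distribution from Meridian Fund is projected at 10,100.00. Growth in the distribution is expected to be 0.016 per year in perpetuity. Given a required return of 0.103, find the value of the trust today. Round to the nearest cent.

Growing perpetuity: P = D₁ / (r − g) = 10,100.0000 / (0.103 − 0.016) = 116,091.95

116091.95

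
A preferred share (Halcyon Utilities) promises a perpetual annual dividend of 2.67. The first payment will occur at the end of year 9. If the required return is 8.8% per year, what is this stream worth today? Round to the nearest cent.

Value at end of year 8: C / r = 2.67 / 0.088 = 30.3409
Discount to today: PV = 30.3409 / (1 + 0.088)^8 = 30.3409 / 1.963501 = 15.45

15.45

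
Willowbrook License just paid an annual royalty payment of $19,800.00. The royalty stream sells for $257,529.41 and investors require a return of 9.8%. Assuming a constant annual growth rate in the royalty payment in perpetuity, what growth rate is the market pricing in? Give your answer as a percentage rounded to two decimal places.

1.96%

P = D₀(1+g)/(r−g) ⇒ P(r−g) = D₀(1+g) ⇒ g(P+D₀) = P·r − D₀
g = (P·r − D₀)/(P + D₀) = ($257,529.41×0.098 − $19,800.00) / ($257,529.41 + $19,800.00) = 0.019608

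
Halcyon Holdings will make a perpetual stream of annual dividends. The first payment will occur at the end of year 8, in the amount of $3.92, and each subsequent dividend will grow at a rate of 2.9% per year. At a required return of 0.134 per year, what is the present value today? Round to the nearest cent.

Value at end of year 7: C₁ / (r − g) = $3.92 / (0.134 − 0.029) = $37.3333
Discount to today: PV = $37.3333 / (1 + 0.134)^7 = $37.3333 / 2.411523 = $15.48

$15.48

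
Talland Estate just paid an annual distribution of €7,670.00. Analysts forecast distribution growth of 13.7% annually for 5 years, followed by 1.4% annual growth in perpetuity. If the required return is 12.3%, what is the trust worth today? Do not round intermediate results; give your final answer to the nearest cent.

D_1 = 8720.79000
D_2 = 9915.53823
D_3 = 11273.96697
D_4 = 12818.50044
D_5 = 14574.63500
Terminal value at year 5: TV = D_5×(1+g_2)/(r−g_2) = 14778.67989/0.109 = 135584.21920
P_0 = D_1/(1+r)^1 + D_2/(1+r)^2 + D_3/(1+r)^3 + D_4/(1+r)^4 + D_5/(1+r)^5 + TV/(1+r)^5
    = 7765.61888 + 7862.42980 + 7960.44762 + 8059.68740 + 8160.16436 + 75911.98768 = 115720.33573

€115720.34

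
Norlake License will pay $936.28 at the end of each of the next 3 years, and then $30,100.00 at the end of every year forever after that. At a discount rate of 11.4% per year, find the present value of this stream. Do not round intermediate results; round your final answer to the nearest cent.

$193260.17

PV of 3-year annuity: $936.28 × [1 − (1+0.114)^−3] / 0.114 = 2272.17711
Perpetuity value at year 3: $30,100.00 / 0.114 = 264035.08772
PV of perpetuity: 264035.08772 / (1+0.114)^3 = 190987.99599
Total PV = 2272.17711 + 190987.99599 = 193260.17310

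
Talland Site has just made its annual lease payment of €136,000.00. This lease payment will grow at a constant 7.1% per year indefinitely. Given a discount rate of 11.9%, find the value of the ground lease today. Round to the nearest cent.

€3034500.00

D₁ = D₀ × (1 + g) = €136,000.00 × 1.071 = €145,656.0000
Growing perpetuity: P = D₁ / (r − g) = €145,656.0000 / (0.119 − 0.071) = €3,034,500.00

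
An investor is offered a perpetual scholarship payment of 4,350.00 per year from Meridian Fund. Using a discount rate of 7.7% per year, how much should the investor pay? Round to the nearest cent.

Level perpetuity: PV = C / r = 4,350.00 / 0.077 = 56,493.51

56493.51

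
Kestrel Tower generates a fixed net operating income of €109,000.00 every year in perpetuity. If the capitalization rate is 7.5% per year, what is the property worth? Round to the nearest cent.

Level perpetuity: PV = C / r = €109,000.00 / 0.075 = €1,453,333.33

€1453333.33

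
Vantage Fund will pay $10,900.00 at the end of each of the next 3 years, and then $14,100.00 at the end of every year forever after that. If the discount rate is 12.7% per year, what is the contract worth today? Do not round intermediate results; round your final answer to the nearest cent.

PV of 3-year annuity: $10,900.00 × [1 − (1+0.127)^−3] / 0.127 = 25868.23446
Perpetuity value at year 3: $14,100.00 / 0.127 = 111023.62205
PV of perpetuity: 111023.62205 / (1+0.127)^3 = 77561.04353
Total PV = 25868.23446 + 77561.04353 = 103429.27799

$103429.28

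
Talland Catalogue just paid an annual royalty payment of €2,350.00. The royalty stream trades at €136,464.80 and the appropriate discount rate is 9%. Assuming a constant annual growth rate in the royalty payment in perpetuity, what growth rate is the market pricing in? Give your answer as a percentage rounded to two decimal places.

P = D₀(1+g)/(r−g) ⇒ P(r−g) = D₀(1+g) ⇒ g(P+D₀) = P·r − D₀
g = (P·r − D₀)/(P + D₀) = (€136,464.80×0.09 − €2,350.00) / (€136,464.80 + €2,350.00) = 0.071547

7.15%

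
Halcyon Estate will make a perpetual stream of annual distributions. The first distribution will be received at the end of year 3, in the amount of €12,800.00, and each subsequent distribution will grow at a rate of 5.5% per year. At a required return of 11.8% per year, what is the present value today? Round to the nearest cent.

€162549.57

Value at end of year 2: C₁ / (r − g) = €12,800.00 / (0.118 − 0.055) = €203,174.6032
Discount to today: PV = €203,174.6032 / (1 + 0.118)^2 = €203,174.6032 / 1.249924 = €162,549.57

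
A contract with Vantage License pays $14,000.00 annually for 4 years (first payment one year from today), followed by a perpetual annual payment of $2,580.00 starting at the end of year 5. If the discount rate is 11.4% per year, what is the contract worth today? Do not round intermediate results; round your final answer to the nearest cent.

$57761.03

PV of 4-year annuity: $14,000.00 × [1 − (1+0.114)^−4] / 0.114 = 43065.88106
Perpetuity value at year 4: $2,580.00 / 0.114 = 22631.57895
PV of perpetuity: 22631.57895 / (1+0.114)^4 = 14695.15229
Total PV = 43065.88106 + 14695.15229 = 57761.03336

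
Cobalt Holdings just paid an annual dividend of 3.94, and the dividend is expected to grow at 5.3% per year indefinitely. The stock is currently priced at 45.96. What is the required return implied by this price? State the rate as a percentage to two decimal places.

14.33%

D₁ = 3.94 × 1.053 = 4.1488
P = D₁/(r − g) ⇒ r = D₁/P + g = 4.1488/45.96 + 0.053 = 0.090270 + 0.053 = 0.143270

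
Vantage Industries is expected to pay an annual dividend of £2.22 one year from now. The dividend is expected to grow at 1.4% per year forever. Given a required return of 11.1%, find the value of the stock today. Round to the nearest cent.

Growing perpetuity: P = D₁ / (r − g) = £2.2200 / (0.111 − 0.014) = £22.89

£22.89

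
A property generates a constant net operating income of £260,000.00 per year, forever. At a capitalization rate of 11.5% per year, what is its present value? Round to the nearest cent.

£2260869.57

Level perpetuity: PV = C / r = £260,000.00 / 0.115 = £2,260,869.57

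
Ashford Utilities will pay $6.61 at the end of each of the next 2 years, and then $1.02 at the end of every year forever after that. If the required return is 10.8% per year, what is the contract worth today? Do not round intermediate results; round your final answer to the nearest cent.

PV of 2-year annuity: $6.61 × [1 − (1+0.108)^−2] / 0.108 = 11.34991
Perpetuity value at year 2: $1.02 / 0.108 = 9.44444
PV of perpetuity: 9.44444 / (1+0.108)^2 = 7.69302
Total PV = 11.34991 + 7.69302 = 19.04293

$19.04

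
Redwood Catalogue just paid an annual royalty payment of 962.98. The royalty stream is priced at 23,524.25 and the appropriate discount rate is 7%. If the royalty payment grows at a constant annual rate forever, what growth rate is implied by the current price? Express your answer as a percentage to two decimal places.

P = D₀(1+g)/(r−g) ⇒ P(r−g) = D₀(1+g) ⇒ g(P+D₀) = P·r − D₀
g = (P·r − D₀)/(P + D₀) = (23,524.25×0.07 − 962.98) / (23,524.25 + 962.98) = 0.027921

2.79%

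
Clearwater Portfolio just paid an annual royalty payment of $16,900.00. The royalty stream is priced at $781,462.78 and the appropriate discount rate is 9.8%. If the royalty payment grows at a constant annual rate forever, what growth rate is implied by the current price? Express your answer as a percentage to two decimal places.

7.48%

P = D₀(1+g)/(r−g) ⇒ P(r−g) = D₀(1+g) ⇒ g(P+D₀) = P·r − D₀
g = (P·r − D₀)/(P + D₀) = ($781,462.78×0.098 − $16,900.00) / ($781,462.78 + $16,900.00) = 0.074757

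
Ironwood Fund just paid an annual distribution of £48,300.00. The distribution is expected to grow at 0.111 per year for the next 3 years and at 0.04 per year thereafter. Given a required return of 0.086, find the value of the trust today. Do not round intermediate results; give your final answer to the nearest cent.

D_1 = 53661.30000
D_2 = 59617.70430
D_3 = 66235.26948
Terminal value at year 3: TV = D_3×(1+g_2)/(r−g_2) = 68884.68026/0.046 = 1497493.04905
P_0 = D_1/(1+r)^1 + D_2/(1+r)^2 + D_3/(1+r)^3 + TV/(1+r)^3
    = 49411.87845 + 50549.35263 + 51713.01177 + 1169163.74426 = 1320837.98711

£1320837.99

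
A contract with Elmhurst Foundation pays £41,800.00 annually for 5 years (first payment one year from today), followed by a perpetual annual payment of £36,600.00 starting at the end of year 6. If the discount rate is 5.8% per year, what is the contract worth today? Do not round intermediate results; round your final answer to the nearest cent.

PV of 5-year annuity: £41,800.00 × [1 − (1+0.058)^−5] / 0.058 = 177038.95748
Perpetuity value at year 5: £36,600.00 / 0.058 = 631034.48276
PV of perpetuity: 631034.48276 / (1+0.058)^5 = 476019.51042
Total PV = 177038.95748 + 476019.51042 = 653058.46790

£653058.47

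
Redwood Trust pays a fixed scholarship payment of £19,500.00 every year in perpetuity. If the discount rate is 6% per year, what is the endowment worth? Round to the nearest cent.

£325000.00

Level perpetuity: PV = C / r = £19,500.00 / 0.06 = £325,000.00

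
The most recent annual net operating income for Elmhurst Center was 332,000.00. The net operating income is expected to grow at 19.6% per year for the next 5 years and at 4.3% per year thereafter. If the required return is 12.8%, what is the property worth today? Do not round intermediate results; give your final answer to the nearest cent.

D_1 = 397072.00000
D_2 = 474898.11200
D_3 = 567978.14195
D_4 = 679301.85777
D_5 = 812445.02190
Terminal value at year 5: TV = D_5×(1+g_2)/(r−g_2) = 847380.15784/0.085 = 9969178.32753
P_0 = D_1/(1+r)^1 + D_2/(1+r)^2 + D_3/(1+r)^3 + D_4/(1+r)^4 + D_5/(1+r)^5 + TV/(1+r)^5
    = 352014.18440 + 373234.89764 + 395734.87374 + 419591.23138 + 444885.73823 + 5459009.70561 = 7444470.63100

7444470.63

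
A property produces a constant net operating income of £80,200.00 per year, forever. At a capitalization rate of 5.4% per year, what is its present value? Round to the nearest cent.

£1485185.19

Level perpetuity: PV = C / r = £80,200.00 / 0.054 = £1,485,185.19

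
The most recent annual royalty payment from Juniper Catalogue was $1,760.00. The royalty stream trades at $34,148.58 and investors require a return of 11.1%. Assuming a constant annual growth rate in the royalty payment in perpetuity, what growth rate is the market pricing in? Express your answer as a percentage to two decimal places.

P = D₀(1+g)/(r−g) ⇒ P(r−g) = D₀(1+g) ⇒ g(P+D₀) = P·r − D₀
g = (P·r − D₀)/(P + D₀) = ($34,148.58×0.111 − $1,760.00) / ($34,148.58 + $1,760.00) = 0.056546

5.65%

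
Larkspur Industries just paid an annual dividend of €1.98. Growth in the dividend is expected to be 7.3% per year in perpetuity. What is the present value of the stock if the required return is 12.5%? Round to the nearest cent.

D₁ = D₀ × (1 + g) = €1.98 × 1.073 = €2.1245
Growing perpetuity: P = D₁ / (r − g) = €2.1245 / (0.125 − 0.073) = €40.86

€40.86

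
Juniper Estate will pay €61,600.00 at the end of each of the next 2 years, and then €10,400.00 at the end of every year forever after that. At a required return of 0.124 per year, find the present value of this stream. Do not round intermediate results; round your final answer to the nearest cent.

PV of 2-year annuity: €61,600.00 × [1 − (1+0.124)^−2] / 0.124 = 103562.51821
Perpetuity value at year 2: €10,400.00 / 0.124 = 83870.96774
PV of perpetuity: 83870.96774 / (1+0.124)^2 = 66386.38675
Total PV = 103562.51821 + 66386.38675 = 169948.90495

€169948.90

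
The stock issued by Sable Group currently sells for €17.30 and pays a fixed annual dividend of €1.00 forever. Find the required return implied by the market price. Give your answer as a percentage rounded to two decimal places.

P = C/r ⇒ r = C/P = €1.00/€17.30 = 0.057803

5.78%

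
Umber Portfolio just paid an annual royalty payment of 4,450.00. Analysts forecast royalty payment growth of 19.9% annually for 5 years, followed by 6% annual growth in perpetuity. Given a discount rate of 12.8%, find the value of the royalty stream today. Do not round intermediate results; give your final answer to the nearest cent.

120946.66

D_1 = 5335.55000
D_2 = 6397.32445
D_3 = 7670.39202
D_4 = 9196.80003
D_5 = 11026.96323
Terminal value at year 5: TV = D_5×(1+g_2)/(r−g_2) = 11688.58103/0.068 = 171890.89744
P_0 = D_1/(1+r)^1 + D_2/(1+r)^2 + D_3/(1+r)^3 + D_4/(1+r)^4 + D_5/(1+r)^5 + TV/(1+r)^5
    = 4730.09752 + 5027.82529 + 5344.29301 + 5680.68025 + 6038.24080 + 94125.51833 = 120946.65520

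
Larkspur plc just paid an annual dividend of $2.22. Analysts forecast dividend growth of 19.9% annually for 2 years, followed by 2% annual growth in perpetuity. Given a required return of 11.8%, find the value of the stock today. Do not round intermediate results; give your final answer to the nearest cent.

D_1 = 2.66178
D_2 = 3.19147
Terminal value at year 2: TV = D_2×(1+g_2)/(r−g_2) = 3.25530/0.098 = 33.21738
P_0 = D_1/(1+r)^1 + D_2/(1+r)^2 + TV/(1+r)^2
    = 2.38084 + 2.55333 + 26.57552 = 31.50970

$31.51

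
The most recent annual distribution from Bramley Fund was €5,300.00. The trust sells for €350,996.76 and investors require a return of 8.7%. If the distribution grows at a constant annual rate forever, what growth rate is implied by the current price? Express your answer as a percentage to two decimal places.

7.08%

P = D₀(1+g)/(r−g) ⇒ P(r−g) = D₀(1+g) ⇒ g(P+D₀) = P·r − D₀
g = (P·r − D₀)/(P + D₀) = (€350,996.76×0.087 − €5,300.00) / (€350,996.76 + €5,300.00) = 0.070831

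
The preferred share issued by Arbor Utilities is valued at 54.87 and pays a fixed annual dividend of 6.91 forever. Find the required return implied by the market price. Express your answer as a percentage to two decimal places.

P = C/r ⇒ r = C/P = 6.91/54.87 = 0.125934

12.59%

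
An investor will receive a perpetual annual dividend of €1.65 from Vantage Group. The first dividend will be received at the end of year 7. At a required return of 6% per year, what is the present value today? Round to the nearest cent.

Value at end of year 6: C / r = €1.65 / 0.06 = €27.5000
Discount to today: PV = €27.5000 / (1 + 0.06)^6 = €27.5000 / 1.418519 = €19.39

€19.39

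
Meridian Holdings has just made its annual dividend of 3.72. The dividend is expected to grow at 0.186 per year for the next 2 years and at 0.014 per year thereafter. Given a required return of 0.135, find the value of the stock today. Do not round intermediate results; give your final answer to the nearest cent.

D_1 = 4.41192
D_2 = 5.23254
Terminal value at year 2: TV = D_2×(1+g_2)/(r−g_2) = 5.30579/0.121 = 43.84953
P_0 = D_1/(1+r)^1 + D_2/(1+r)^2 + TV/(1+r)^2
    = 3.88715 + 4.06182 + 34.03872 = 41.98769

41.99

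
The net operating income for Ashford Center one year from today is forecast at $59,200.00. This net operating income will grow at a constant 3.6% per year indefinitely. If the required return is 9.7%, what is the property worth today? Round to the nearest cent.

Growing perpetuity: P = D₁ / (r − g) = $59,200.0000 / (0.097 − 0.036) = $970,491.80

$970491.80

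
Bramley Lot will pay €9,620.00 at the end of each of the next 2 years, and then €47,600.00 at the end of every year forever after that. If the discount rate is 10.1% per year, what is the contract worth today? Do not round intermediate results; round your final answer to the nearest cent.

PV of 2-year annuity: €9,620.00 × [1 − (1+0.101)^−2] / 0.101 = 16673.48897
Perpetuity value at year 2: €47,600.00 / 0.101 = 471287.12871
PV of perpetuity: 471287.12871 / (1+0.101)^2 = 388786.28933
Total PV = 16673.48897 + 388786.28933 = 405459.77830

€405459.78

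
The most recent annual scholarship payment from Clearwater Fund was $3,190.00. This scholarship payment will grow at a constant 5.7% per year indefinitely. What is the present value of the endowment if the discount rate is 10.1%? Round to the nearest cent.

$76632.50

D₁ = D₀ × (1 + g) = $3,190.00 × 1.057 = $3,371.8300
Growing perpetuity: P = D₁ / (r − g) = $3,371.8300 / (0.101 − 0.057) = $76,632.50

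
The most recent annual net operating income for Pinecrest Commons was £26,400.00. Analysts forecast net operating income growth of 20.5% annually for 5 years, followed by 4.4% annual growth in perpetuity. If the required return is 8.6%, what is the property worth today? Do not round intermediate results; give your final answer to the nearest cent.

D_1 = 31812.00000
D_2 = 38333.46000
D_3 = 46191.81930
D_4 = 55661.14226
D_5 = 67071.67642
Terminal value at year 5: TV = D_5×(1+g_2)/(r−g_2) = 70022.83018/0.042 = 1667210.24242
P_0 = D_1/(1+r)^1 + D_2/(1+r)^2 + D_3/(1+r)^3 + D_4/(1+r)^4 + D_5/(1+r)^5 + TV/(1+r)^5
    = 29292.81768 + 32502.61999 + 36064.14096 + 40015.92068 + 44400.72230 + 1103675.09715 = 1285951.31875

£1285951.32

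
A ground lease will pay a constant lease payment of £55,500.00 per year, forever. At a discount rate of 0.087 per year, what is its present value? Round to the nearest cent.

Level perpetuity: PV = C / r = £55,500.00 / 0.087 = £637,931.03

£637931.03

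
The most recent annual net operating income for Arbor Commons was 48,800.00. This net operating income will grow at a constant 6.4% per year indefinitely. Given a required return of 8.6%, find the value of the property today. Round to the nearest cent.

D₁ = D₀ × (1 + g) = 48,800.00 × 1.064 = 51,923.2000
Growing perpetuity: P = D₁ / (r − g) = 51,923.2000 / (0.086 − 0.064) = 2,360,145.45

2360145.45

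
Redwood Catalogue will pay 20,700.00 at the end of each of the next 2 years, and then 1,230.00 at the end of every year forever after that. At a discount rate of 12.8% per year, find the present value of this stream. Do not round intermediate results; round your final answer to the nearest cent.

PV of 2-year annuity: 20,700.00 × [1 − (1+0.128)^−2] / 0.128 = 34619.73744
Perpetuity value at year 2: 1,230.00 / 0.128 = 9609.37500
PV of perpetuity: 9609.37500 / (1+0.128)^2 = 7552.26017
Total PV = 34619.73744 + 7552.26017 = 42171.99760

42172.00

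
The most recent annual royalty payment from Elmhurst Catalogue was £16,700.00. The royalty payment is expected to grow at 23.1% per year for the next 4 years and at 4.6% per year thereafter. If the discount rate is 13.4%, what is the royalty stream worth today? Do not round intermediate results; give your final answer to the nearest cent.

D_1 = 20557.70000
D_2 = 25306.52870
D_3 = 31152.33683
D_4 = 38348.52664
Terminal value at year 4: TV = D_4×(1+g_2)/(r−g_2) = 40112.55886/0.088 = 455824.53253
P_0 = D_1/(1+r)^1 + D_2/(1+r)^2 + D_3/(1+r)^3 + D_4/(1+r)^4 + TV/(1+r)^4
    = 18128.48325 + 19679.15597 + 21362.47002 + 23189.77125 + 275642.05371 = 358001.93420

£358001.93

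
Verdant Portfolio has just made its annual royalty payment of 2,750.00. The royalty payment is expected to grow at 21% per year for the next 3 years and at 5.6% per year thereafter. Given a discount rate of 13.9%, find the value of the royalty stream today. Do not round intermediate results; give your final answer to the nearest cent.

D_1 = 3327.50000
D_2 = 4026.27500
D_3 = 4871.79275
Terminal value at year 3: TV = D_3×(1+g_2)/(r−g_2) = 5144.61314/0.083 = 61983.29089
P_0 = D_1/(1+r)^1 + D_2/(1+r)^2 + D_3/(1+r)^3 + TV/(1+r)^3
    = 2921.42230 + 3103.53028 + 3296.99002 + 41947.24652 = 51269.18912

51269.19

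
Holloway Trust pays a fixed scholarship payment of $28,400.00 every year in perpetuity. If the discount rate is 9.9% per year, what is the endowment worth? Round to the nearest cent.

$286868.69

Level perpetuity: PV = C / r = $28,400.00 / 0.099 = $286,868.69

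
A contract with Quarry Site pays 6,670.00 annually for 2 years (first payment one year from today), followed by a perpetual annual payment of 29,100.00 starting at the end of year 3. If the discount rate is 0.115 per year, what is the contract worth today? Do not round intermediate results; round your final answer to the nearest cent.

214885.10

PV of 2-year annuity: 6,670.00 × [1 − (1+0.115)^−2] / 0.115 = 11347.14151
Perpetuity value at year 2: 29,100.00 / 0.115 = 253043.47826
PV of perpetuity: 253043.47826 / (1+0.115)^2 = 203537.95834
Total PV = 11347.14151 + 203537.95834 = 214885.09985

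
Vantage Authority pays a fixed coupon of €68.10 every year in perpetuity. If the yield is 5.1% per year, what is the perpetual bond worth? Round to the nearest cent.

€1335.29

Level perpetuity: PV = C / r = €68.10 / 0.051 = €1,335.29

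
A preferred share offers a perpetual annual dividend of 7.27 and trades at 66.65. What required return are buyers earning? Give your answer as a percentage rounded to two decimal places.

P = C/r ⇒ r = C/P = 7.27/66.65 = 0.109077

10.91%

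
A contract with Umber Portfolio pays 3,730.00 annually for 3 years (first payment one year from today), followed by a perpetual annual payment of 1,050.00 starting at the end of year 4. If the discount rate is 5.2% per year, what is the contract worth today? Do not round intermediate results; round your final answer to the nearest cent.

PV of 3-year annuity: 3,730.00 × [1 − (1+0.052)^−3] / 0.052 = 10119.76769
Perpetuity value at year 3: 1,050.00 / 0.052 = 20192.30769
PV of perpetuity: 20192.30769 / (1+0.052)^3 = 17343.57952
Total PV = 10119.76769 + 17343.57952 = 27463.34721

27463.35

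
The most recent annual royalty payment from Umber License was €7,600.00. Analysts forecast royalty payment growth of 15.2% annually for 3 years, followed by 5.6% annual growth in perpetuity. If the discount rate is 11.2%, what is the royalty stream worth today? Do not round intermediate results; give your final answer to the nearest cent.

D_1 = 8755.20000
D_2 = 10085.99040
D_3 = 11619.06094
Terminal value at year 3: TV = D_3×(1+g_2)/(r−g_2) = 12269.72835/0.056 = 219102.29203
P_0 = D_1/(1+r)^1 + D_2/(1+r)^2 + D_3/(1+r)^3 + TV/(1+r)^3
    = 7873.38129 + 8156.59645 + 8449.99920 + 159342.84205 = 183822.81899

€183822.82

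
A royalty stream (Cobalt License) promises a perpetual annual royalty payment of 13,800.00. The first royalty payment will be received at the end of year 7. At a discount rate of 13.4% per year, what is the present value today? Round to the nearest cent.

48427.94

Value at end of year 6: C / r = 13,800.00 / 0.134 = 102,985.0746
Discount to today: PV = 102,985.0746 / (1 + 0.134)^6 = 102,985.0746 / 2.126563 = 48,427.94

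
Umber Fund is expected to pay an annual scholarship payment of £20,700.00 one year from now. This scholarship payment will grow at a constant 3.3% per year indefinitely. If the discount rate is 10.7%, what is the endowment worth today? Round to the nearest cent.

£279729.73

Growing perpetuity: P = D₁ / (r − g) = £20,700.0000 / (0.107 − 0.033) = £279,729.73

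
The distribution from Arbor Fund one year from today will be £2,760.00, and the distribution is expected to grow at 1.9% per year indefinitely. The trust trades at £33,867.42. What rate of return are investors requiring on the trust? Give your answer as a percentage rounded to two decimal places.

P = D₁/(r − g) ⇒ r = D₁/P + g = £2,760.0000/£33,867.42 + 0.019 = 0.081494 + 0.019 = 0.100494

10.05%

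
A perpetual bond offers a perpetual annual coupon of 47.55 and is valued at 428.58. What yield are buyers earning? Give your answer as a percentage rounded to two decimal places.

11.09%

P = C/r ⇒ r = C/P = 47.55/428.58 = 0.110948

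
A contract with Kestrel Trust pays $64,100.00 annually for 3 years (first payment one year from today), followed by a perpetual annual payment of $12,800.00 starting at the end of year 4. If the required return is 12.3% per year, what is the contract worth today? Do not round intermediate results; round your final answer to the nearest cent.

$226646.56

PV of 3-year annuity: $64,100.00 × [1 − (1+0.123)^−3] / 0.123 = 153167.16371
Perpetuity value at year 3: $12,800.00 / 0.123 = 104065.04065
PV of perpetuity: 104065.04065 / (1+0.123)^3 = 73479.39797
Total PV = 153167.16371 + 73479.39797 = 226646.56169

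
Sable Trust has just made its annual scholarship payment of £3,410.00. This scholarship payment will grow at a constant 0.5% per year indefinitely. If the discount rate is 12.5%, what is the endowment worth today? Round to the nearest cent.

£28558.75

D₁ = D₀ × (1 + g) = £3,410.00 × 1.005 = £3,427.0500
Growing perpetuity: P = D₁ / (r − g) = £3,427.0500 / (0.125 − 0.005) = £28,558.75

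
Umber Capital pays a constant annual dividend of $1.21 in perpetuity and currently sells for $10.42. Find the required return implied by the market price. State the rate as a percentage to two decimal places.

P = C/r ⇒ r = C/P = $1.21/$10.42 = 0.116123

11.61%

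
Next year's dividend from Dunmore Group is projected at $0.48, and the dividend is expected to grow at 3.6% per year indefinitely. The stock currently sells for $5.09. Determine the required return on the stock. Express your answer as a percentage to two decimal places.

P = D₁/(r − g) ⇒ r = D₁/P + g = $0.4800/$5.09 + 0.036 = 0.094303 + 0.036 = 0.130303

13.03%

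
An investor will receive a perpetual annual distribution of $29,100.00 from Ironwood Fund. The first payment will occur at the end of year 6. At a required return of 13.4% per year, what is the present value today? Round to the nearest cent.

$115803.83

Value at end of year 5: C / r = $29,100.00 / 0.134 = $217,164.1791
Discount to today: PV = $217,164.1791 / (1 + 0.134)^5 = $217,164.1791 / 1.875276 = $115,803.83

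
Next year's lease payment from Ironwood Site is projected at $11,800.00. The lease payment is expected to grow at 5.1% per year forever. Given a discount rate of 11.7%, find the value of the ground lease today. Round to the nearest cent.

Growing perpetuity: P = D₁ / (r − g) = $11,800.0000 / (0.117 − 0.051) = $178,787.88

$178787.88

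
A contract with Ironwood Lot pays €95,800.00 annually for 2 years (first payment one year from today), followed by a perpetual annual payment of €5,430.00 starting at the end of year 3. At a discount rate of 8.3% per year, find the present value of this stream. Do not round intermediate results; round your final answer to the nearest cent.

€225914.89

PV of 2-year annuity: €95,800.00 × [1 − (1+0.083)^−2] / 0.083 = 170136.64550
Perpetuity value at year 2: €5,430.00 / 0.083 = 65421.68675
PV of perpetuity: 65421.68675 / (1+0.083)^2 = 55778.24223
Total PV = 170136.64550 + 55778.24223 = 225914.88772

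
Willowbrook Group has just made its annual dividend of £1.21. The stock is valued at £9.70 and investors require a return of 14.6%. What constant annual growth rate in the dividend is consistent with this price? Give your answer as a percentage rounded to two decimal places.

1.89%

P = D₀(1+g)/(r−g) ⇒ P(r−g) = D₀(1+g) ⇒ g(P+D₀) = P·r − D₀
g = (P·r − D₀)/(P + D₀) = (£9.70×0.146 − £1.21) / (£9.70 + £1.21) = 0.018900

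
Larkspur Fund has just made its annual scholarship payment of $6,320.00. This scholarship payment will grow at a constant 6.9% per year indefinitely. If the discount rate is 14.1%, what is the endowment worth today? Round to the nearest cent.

D₁ = D₀ × (1 + g) = $6,320.00 × 1.069 = $6,756.0800
Growing perpetuity: P = D₁ / (r − g) = $6,756.0800 / (0.141 − 0.069) = $93,834.44

$93834.44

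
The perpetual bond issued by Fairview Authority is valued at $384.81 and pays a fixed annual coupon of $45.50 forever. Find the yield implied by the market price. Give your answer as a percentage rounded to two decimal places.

P = C/r ⇒ r = C/P = $45.50/$384.81 = 0.118240

11.82%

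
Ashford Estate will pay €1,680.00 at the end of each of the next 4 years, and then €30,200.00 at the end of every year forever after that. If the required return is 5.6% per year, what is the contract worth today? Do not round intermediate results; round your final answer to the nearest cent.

PV of 4-year annuity: €1,680.00 × [1 − (1+0.056)^−4] / 0.056 = 5875.09666
Perpetuity value at year 4: €30,200.00 / 0.056 = 539285.71429
PV of perpetuity: 539285.71429 / (1+0.056)^4 = 433673.85763
Total PV = 5875.09666 + 433673.85763 = 439548.95430

€439548.95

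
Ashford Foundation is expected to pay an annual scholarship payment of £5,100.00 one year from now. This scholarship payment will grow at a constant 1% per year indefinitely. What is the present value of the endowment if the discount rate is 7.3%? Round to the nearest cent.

£80952.38

Growing perpetuity: P = D₁ / (r − g) = £5,100.0000 / (0.073 − 0.01) = £80,952.38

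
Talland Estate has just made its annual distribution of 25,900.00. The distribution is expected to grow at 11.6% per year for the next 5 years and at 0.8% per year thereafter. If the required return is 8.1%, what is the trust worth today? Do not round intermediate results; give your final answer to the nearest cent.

562036.47

D_1 = 28904.40000
D_2 = 32257.31040
D_3 = 35999.15841
D_4 = 40175.06078
D_5 = 44835.36783
Terminal value at year 5: TV = D_5×(1+g_2)/(r−g_2) = 45194.05077/0.073 = 619096.58596
P_0 = D_1/(1+r)^1 + D_2/(1+r)^2 + D_3/(1+r)^3 + D_4/(1+r)^4 + D_5/(1+r)^5 + TV/(1+r)^5
    = 26738.57539 + 27604.30170 + 28498.05800 + 29420.75183 + 30373.32011 + 419401.46129 = 562036.46833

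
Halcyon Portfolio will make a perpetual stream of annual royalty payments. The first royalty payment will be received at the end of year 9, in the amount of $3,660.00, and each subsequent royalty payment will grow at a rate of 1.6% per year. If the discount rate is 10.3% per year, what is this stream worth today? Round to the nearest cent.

$19202.50

Value at end of year 8: C₁ / (r − g) = $3,660.00 / (0.103 − 0.016) = $42,068.9655
Discount to today: PV = $42,068.9655 / (1 + 0.103)^8 = $42,068.9655 / 2.190807 = $19,202.50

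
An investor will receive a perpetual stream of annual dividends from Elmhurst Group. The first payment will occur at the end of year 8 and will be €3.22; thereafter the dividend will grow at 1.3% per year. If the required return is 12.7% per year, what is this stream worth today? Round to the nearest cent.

€12.23

Value at end of year 7: C₁ / (r − g) = €3.22 / (0.127 − 0.013) = €28.2456
Discount to today: PV = €28.2456 / (1 + 0.127)^7 = €28.2456 / 2.309231 = €12.23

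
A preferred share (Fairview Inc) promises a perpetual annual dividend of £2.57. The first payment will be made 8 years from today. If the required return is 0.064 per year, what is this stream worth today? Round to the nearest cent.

£26.01

Value at end of year 7: C / r = £2.57 / 0.064 = £40.1563
Discount to today: PV = £40.1563 / (1 + 0.064)^7 = £40.1563 / 1.543801 = £26.01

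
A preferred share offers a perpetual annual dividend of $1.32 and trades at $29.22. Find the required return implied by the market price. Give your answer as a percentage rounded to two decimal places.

P = C/r ⇒ r = C/P = $1.32/$29.22 = 0.045175

4.52%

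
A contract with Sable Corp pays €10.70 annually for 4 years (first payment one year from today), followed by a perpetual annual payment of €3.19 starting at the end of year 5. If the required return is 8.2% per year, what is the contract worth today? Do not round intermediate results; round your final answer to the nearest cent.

€63.67

PV of 4-year annuity: €10.70 × [1 − (1+0.082)^−4] / 0.082 = 35.28256
Perpetuity value at year 4: €3.19 / 0.082 = 38.90244
PV of perpetuity: 38.90244 / (1+0.082)^4 = 28.38362
Total PV = 35.28256 + 28.38362 = 63.66618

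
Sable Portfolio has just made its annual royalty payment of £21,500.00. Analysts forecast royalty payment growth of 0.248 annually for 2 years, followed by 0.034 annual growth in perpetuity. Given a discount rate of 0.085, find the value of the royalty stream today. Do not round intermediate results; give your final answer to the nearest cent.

£629886.47

D_1 = 26832.00000
D_2 = 33486.33600
Terminal value at year 2: TV = D_2×(1+g_2)/(r−g_2) = 34624.87142/0.051 = 678919.04753
P_0 = D_1/(1+r)^1 + D_2/(1+r)^2 + TV/(1+r)^2
    = 24729.95392 + 28445.14515 + 576711.37423 = 629886.47330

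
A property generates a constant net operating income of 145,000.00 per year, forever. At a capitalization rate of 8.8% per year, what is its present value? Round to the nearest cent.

Level perpetuity: PV = C / r = 145,000.00 / 0.088 = 1,647,727.27

1647727.27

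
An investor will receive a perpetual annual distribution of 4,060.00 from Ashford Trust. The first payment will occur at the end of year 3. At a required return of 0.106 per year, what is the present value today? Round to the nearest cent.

31311.94

Value at end of year 2: C / r = 4,060.00 / 0.106 = 38,301.8868
Discount to today: PV = 38,301.8868 / (1 + 0.106)^2 = 38,301.8868 / 1.223236 = 31,311.94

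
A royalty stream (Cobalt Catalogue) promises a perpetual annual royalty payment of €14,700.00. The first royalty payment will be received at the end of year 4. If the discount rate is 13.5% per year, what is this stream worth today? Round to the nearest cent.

€74472.51

Value at end of year 3: C / r = €14,700.00 / 0.135 = €108,888.8889
Discount to today: PV = €108,888.8889 / (1 + 0.135)^3 = €108,888.8889 / 1.462135 = €74,472.51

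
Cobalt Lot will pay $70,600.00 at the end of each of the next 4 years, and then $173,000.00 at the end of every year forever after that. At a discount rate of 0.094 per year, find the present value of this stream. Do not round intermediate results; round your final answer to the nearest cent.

PV of 4-year annuity: $70,600.00 × [1 − (1+0.094)^−4] / 0.094 = 226730.38591
Perpetuity value at year 4: $173,000.00 / 0.094 = 1840425.53191
PV of perpetuity: 1840425.53191 / (1+0.094)^4 = 1284839.74207
Total PV = 226730.38591 + 1284839.74207 = 1511570.12798

$1511570.13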